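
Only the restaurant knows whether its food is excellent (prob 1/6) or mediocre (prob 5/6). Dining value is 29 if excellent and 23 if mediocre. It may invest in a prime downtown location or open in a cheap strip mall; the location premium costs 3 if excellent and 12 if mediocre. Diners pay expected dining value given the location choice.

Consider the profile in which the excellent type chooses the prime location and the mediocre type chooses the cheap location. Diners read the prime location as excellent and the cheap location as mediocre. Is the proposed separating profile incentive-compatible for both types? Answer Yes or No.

Yes

Under these beliefs, the prime location earns price premium 29 and the cheap location earns price premium 23.
excellent: the prime location nets 29 − 3 = 26; the cheap location nets 23. excellent prefers the prime location.
mediocre: the prime location nets 29 − 12 = 17; the cheap location nets 23. mediocre prefers the cheap location.
Neither type deviates, so the separating profile is an equilibrium.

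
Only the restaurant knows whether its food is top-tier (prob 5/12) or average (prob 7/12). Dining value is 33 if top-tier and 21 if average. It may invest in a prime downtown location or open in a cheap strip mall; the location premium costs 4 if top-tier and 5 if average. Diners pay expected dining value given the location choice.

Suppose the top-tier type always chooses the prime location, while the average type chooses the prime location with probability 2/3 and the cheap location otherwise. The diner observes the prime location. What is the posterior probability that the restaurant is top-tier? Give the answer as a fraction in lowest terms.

P(the prime location) = (5/12)·1 + (7/12)·(2/3) = 29/36.
By Bayes' rule, P(top-tier | the prime location) = (5/12) / (29/36) = 15/29.

15/29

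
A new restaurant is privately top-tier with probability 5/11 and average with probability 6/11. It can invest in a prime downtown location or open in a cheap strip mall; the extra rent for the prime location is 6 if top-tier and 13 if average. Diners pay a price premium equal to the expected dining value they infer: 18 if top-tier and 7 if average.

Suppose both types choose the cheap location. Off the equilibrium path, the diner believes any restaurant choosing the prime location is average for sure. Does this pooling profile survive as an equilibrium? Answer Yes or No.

Yes

On path, the diner holds the prior and pays 5/11·18 + 6/11·7 = 12. Off path (the prime location), believing average, it pays 7.
top-tier: the cheap location nets 12; the prime location nets 7 − 6 = 1. top-tier stays.
average: the cheap location nets 12; the prime location nets 7 − 13 = -6. average stays.
No type deviates, so pooling is sustained.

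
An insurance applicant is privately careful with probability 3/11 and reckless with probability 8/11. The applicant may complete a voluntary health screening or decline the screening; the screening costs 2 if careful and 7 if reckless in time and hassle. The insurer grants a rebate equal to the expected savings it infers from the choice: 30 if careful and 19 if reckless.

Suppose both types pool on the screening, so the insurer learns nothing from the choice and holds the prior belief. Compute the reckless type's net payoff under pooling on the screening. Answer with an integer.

15

Pooled rebate = 3/11·30 + 8/11·19 = 22.
reckless pays cost 7 for the screening, so net payoff = 22 − 7 = 15.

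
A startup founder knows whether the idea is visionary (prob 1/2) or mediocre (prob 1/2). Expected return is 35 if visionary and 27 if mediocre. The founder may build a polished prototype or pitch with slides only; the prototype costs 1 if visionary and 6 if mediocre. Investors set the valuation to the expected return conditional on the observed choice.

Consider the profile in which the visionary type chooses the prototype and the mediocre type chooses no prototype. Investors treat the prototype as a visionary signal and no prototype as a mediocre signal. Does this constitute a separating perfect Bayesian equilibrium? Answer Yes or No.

Under these beliefs, the prototype earns valuation 35 and no prototype earns valuation 27.
visionary: the prototype nets 35 − 1 = 34; no prototype nets 27. visionary prefers the prototype.
mediocre: the prototype nets 35 − 6 = 29; no prototype nets 27. mediocre would deviate to the prototype.
mediocre has a profitable deviation, so the profile is not an equilibrium.

No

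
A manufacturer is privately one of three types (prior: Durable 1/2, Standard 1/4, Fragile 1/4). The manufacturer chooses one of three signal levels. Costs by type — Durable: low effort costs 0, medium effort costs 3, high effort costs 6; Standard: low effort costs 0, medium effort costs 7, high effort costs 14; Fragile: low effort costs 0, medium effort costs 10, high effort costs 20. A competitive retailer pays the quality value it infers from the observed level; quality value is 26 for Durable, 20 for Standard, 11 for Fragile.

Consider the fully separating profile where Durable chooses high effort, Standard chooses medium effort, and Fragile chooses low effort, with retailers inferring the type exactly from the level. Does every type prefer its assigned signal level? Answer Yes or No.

Separating prices: high effort → 26, medium effort → 20, low effort → 11.
Durable (assigned high effort): low effort: 11 − 0 = 11; medium effort: 20 − 3 = 17; high effort: 26 − 6 = 20. Durable stays.
Standard (assigned medium effort): low effort: 11 − 0 = 11; medium effort: 20 − 7 = 13; high effort: 26 − 14 = 12. Standard stays.
Fragile (assigned low effort): low effort: 11 − 0 = 11; medium effort: 20 − 10 = 10; high effort: 26 − 20 = 6. Fragile stays.
Every type prefers its assigned level; separation holds.

Yes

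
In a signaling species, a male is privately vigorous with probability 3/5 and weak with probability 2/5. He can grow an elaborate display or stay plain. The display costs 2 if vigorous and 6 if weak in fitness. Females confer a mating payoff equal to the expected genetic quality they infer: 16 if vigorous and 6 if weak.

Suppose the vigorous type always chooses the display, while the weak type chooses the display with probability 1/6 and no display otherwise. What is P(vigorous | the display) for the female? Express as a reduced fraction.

9/10

P(the display) = (3/5)·1 + (2/5)·(1/6) = 2/3.
By Bayes' rule, P(vigorous | the display) = (3/5) / (2/3) = 9/10.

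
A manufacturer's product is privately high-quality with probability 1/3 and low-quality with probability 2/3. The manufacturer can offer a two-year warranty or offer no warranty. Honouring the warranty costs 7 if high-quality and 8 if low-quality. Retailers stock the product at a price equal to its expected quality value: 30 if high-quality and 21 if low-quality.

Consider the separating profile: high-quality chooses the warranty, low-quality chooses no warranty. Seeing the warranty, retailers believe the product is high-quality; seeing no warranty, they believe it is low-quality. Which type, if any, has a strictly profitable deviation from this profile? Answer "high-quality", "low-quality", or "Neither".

low-quality

The warranty pays 30; no warranty pays 21.
high-quality: assigned the warranty, nets 30 − 7 = 23; deviating to no warranty nets 21.
low-quality: assigned no warranty, nets 21; deviating to the warranty nets 30 − 8 = 22.
The low-quality type gains 1 by deviating.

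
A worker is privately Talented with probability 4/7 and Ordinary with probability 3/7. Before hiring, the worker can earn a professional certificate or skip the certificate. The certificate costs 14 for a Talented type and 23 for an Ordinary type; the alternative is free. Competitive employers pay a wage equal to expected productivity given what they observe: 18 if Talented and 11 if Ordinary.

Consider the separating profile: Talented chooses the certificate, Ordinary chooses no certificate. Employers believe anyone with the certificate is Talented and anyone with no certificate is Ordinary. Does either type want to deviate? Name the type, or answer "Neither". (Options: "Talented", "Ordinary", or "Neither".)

Talented

The certificate pays 18; no certificate pays 11.
Talented: assigned the certificate, nets 18 − 14 = 4; deviating to no certificate nets 11.
Ordinary: assigned no certificate, nets 11; deviating to the certificate nets 18 − 23 = -5.
The Talented type gains 7 by deviating.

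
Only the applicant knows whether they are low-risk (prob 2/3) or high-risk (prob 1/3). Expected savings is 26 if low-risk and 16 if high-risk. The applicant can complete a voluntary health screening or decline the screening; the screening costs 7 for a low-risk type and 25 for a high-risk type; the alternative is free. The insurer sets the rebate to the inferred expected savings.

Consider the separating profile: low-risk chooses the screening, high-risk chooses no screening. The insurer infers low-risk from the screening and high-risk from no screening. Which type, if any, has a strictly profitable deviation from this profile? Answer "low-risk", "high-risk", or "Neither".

The screening pays 26; no screening pays 16.
low-risk: assigned the screening, nets 26 − 7 = 19; deviating to no screening nets 16.
high-risk: assigned no screening, nets 16; deviating to the screening nets 26 − 25 = 1.
Both types strictly prefer their assigned action; no profitable deviation.

Neither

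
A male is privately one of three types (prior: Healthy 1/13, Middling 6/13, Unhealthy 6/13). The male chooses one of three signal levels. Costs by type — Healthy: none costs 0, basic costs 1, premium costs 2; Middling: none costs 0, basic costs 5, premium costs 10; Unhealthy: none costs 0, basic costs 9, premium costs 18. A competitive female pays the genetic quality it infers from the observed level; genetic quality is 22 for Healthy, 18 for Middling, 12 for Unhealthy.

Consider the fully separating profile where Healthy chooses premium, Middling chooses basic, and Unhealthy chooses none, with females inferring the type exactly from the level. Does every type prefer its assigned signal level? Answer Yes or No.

Separating mating payoffs: premium → 22, basic → 18, none → 12.
Healthy (assigned premium): none: 12 − 0 = 12; basic: 18 − 1 = 17; premium: 22 − 2 = 20. Healthy stays.
Middling (assigned basic): none: 12 − 0 = 12; basic: 18 − 5 = 13; premium: 22 − 10 = 12. Middling stays.
Unhealthy (assigned none): none: 12 − 0 = 12; basic: 18 − 9 = 9; premium: 22 − 18 = 4. Unhealthy stays.
Every type prefers its assigned level; separation holds.

Yes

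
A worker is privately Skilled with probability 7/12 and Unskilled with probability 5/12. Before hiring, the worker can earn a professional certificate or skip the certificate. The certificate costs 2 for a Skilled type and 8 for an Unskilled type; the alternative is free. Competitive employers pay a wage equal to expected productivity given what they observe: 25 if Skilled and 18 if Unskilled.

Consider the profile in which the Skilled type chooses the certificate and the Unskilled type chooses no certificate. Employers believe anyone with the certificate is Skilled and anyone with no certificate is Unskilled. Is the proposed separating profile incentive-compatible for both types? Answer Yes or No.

Yes

Under these beliefs, the certificate earns wage 25 and no certificate earns wage 18.
Skilled: the certificate nets 25 − 2 = 23; no certificate nets 18. Skilled prefers the certificate.
Unskilled: the certificate nets 25 − 8 = 17; no certificate nets 18. Unskilled prefers no certificate.
Neither type deviates, so the separating profile is an equilibrium.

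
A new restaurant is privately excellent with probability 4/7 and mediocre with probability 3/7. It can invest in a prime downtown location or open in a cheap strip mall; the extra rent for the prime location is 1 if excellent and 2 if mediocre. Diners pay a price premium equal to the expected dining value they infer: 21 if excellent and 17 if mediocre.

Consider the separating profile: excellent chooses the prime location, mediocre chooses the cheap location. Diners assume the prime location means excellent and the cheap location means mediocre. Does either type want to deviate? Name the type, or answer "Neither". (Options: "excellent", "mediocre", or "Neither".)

The prime location pays 21; the cheap location pays 17.
excellent: assigned the prime location, nets 21 − 1 = 20; deviating to the cheap location nets 17.
mediocre: assigned the cheap location, nets 17; deviating to the prime location nets 21 − 2 = 19.
The mediocre type gains 2 by deviating.

mediocre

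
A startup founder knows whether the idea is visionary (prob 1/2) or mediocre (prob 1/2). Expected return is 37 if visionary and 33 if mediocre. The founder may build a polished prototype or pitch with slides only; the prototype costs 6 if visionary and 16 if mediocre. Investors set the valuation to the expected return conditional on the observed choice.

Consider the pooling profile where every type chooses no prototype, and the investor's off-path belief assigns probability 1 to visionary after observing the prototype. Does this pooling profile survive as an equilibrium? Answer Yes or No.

On path, the investor holds the prior and pays 1/2·37 + 1/2·33 = 35. Off path (the prototype), believing visionary, it pays 37.
visionary: no prototype nets 35; the prototype nets 37 − 6 = 31. visionary stays.
mediocre: no prototype nets 35; the prototype nets 37 − 16 = 21. mediocre stays.
No type deviates, so pooling is sustained.

Yes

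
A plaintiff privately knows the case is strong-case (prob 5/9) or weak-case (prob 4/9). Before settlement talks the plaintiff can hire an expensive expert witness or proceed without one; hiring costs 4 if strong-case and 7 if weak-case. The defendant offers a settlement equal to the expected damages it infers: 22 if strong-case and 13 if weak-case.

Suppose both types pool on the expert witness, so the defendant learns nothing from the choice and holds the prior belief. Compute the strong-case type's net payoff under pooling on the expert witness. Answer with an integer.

14

Pooled settlement = 5/9·22 + 4/9·13 = 18.
strong-case pays cost 4 for the expert witness, so net payoff = 18 − 4 = 14.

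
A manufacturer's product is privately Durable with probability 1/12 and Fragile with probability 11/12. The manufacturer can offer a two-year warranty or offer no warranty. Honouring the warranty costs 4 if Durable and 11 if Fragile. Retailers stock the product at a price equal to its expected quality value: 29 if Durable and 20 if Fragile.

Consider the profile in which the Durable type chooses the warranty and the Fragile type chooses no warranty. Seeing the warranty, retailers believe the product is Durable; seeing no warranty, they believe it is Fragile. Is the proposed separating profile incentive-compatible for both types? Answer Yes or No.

Yes

Under these beliefs, the warranty earns price 29 and no warranty earns price 20.
Durable: the warranty nets 29 − 4 = 25; no warranty nets 20. Durable prefers the warranty.
Fragile: the warranty nets 29 − 11 = 18; no warranty nets 20. Fragile prefers no warranty.
Neither type deviates, so the separating profile is an equilibrium.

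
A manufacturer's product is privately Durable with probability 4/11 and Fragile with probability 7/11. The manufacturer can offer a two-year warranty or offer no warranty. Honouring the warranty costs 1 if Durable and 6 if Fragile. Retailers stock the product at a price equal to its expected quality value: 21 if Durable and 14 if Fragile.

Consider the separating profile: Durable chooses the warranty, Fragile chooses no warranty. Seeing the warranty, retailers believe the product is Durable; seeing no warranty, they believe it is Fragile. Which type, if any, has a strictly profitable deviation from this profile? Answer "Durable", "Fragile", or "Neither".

The warranty pays 21; no warranty pays 14.
Durable: assigned the warranty, nets 21 − 1 = 20; deviating to no warranty nets 14.
Fragile: assigned no warranty, nets 14; deviating to the warranty nets 21 − 6 = 15.
The Fragile type gains 1 by deviating.

Fragile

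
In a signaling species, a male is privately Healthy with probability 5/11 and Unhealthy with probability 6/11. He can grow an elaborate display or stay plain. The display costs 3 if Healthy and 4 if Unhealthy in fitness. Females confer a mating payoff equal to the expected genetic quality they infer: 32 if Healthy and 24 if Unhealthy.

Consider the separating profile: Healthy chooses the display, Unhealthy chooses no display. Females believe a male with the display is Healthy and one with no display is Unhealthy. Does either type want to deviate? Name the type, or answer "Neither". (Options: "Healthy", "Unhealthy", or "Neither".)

The display pays 32; no display pays 24.
Healthy: assigned the display, nets 32 − 3 = 29; deviating to no display nets 24.
Unhealthy: assigned no display, nets 24; deviating to the display nets 32 − 4 = 28.
The Unhealthy type gains 4 by deviating.

Unhealthy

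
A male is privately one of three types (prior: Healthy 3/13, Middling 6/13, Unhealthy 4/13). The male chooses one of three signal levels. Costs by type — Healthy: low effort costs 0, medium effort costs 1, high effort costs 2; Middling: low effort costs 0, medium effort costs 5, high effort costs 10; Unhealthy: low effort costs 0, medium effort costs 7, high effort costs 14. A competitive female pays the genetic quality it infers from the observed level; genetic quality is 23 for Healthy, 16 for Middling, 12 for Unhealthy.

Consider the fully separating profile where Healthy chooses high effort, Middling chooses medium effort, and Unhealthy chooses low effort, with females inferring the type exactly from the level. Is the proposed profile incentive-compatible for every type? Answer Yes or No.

Separating mating payoffs: high effort → 23, medium effort → 16, low effort → 12.
Healthy (assigned high effort): low effort: 12 − 0 = 12; medium effort: 16 − 1 = 15; high effort: 23 − 2 = 21. Healthy stays.
Middling (assigned medium effort): low effort: 12 − 0 = 12; medium effort: 16 − 5 = 11; high effort: 23 − 10 = 13. Middling prefers high effort.
Unhealthy (assigned low effort): low effort: 12 − 0 = 12; medium effort: 16 − 7 = 9; high effort: 23 − 14 = 9. Unhealthy stays.
At least one type deviates; the separating profile fails.

No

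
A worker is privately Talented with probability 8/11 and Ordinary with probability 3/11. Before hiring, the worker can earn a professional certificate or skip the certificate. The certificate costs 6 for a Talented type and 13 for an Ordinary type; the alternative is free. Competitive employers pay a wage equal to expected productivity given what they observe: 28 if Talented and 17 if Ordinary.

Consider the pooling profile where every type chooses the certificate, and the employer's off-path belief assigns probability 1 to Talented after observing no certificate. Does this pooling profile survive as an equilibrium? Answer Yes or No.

No

On path, the employer holds the prior and pays 8/11·28 + 3/11·17 = 25. Off path (no certificate), believing Talented, it pays 28.
Talented: the certificate nets 25 − 6 = 19; no certificate nets 28. Talented would deviate.
Ordinary: the certificate nets 25 − 13 = 12; no certificate nets 28. Ordinary would deviate.
A type deviates, so pooling fails.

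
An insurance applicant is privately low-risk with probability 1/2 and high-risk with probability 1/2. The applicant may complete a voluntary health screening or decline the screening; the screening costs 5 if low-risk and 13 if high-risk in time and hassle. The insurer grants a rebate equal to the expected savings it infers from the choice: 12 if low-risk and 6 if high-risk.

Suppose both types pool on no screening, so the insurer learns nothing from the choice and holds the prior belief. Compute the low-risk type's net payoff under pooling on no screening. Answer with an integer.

Pooled rebate = 1/2·12 + 1/2·6 = 9.
low-risk pays no cost for no screening, so net payoff = 9.

9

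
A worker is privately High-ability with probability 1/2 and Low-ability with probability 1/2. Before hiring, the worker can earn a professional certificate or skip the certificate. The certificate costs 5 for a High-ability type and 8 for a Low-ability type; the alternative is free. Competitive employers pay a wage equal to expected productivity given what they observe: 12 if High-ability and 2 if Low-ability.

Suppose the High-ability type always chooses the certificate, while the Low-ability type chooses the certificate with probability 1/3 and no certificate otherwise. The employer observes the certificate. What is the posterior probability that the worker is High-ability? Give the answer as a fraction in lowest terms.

P(the certificate) = (1/2)·1 + (1/2)·(1/3) = 2/3.
By Bayes' rule, P(High-ability | the certificate) = (1/2) / (2/3) = 3/4.

3/4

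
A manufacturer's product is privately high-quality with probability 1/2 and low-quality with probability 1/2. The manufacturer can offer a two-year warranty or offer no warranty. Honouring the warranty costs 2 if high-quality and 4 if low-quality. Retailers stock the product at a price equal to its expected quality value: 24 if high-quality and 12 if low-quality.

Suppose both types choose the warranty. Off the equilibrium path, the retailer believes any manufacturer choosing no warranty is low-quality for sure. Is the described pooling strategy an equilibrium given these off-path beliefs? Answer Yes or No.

On path, the retailer holds the prior and pays 1/2·24 + 1/2·12 = 18. Off path (no warranty), believing low-quality, it pays 12.
high-quality: the warranty nets 18 − 2 = 16; no warranty nets 12. high-quality stays.
low-quality: the warranty nets 18 − 4 = 14; no warranty nets 12. low-quality stays.
No type deviates, so pooling is sustained.

Yes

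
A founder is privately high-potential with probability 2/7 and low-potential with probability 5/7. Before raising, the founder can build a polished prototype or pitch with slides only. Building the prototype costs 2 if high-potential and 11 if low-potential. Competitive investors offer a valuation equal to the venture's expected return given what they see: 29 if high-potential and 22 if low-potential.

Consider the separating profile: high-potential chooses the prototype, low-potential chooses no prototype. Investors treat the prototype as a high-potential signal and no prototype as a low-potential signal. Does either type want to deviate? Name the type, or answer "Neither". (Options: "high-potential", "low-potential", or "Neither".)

The prototype pays 29; no prototype pays 22.
high-potential: assigned the prototype, nets 29 − 2 = 27; deviating to no prototype nets 22.
low-potential: assigned no prototype, nets 22; deviating to the prototype nets 29 − 11 = 18.
Both types strictly prefer their assigned action; no profitable deviation.

Neither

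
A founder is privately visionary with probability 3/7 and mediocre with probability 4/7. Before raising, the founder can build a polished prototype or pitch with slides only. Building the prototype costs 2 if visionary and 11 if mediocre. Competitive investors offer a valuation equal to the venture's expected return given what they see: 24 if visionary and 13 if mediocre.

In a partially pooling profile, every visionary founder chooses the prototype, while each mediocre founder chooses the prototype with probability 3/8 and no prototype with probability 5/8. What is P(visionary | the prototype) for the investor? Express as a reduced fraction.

2/3

P(the prototype) = (3/7)·1 + (4/7)·(3/8) = 9/14.
By Bayes' rule, P(visionary | the prototype) = (3/7) / (9/14) = 2/3.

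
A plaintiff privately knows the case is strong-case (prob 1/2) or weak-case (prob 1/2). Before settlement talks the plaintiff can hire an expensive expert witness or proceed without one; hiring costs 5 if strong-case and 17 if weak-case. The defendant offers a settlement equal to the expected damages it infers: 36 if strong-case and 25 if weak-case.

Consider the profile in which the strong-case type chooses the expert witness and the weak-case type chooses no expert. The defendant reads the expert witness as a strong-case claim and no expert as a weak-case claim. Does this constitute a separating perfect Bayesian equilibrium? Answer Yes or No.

Yes

Under these beliefs, the expert witness earns settlement 36 and no expert earns settlement 25.
strong-case: the expert witness nets 36 − 5 = 31; no expert nets 25. strong-case prefers the expert witness.
weak-case: the expert witness nets 36 − 17 = 19; no expert nets 25. weak-case prefers no expert.
Neither type deviates, so the separating profile is an equilibrium.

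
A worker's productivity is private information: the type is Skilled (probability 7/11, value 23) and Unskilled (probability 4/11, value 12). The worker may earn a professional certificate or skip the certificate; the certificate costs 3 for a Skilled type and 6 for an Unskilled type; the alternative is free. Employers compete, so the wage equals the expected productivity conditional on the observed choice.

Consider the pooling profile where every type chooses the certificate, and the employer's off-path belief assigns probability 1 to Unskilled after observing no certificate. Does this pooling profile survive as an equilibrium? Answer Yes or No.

Yes

On path, the employer holds the prior and pays 7/11·23 + 4/11·12 = 19. Off path (no certificate), believing Unskilled, it pays 12.
Skilled: the certificate nets 19 − 3 = 16; no certificate nets 12. Skilled stays.
Unskilled: the certificate nets 19 − 6 = 13; no certificate nets 12. Unskilled stays.
No type deviates, so pooling is sustained.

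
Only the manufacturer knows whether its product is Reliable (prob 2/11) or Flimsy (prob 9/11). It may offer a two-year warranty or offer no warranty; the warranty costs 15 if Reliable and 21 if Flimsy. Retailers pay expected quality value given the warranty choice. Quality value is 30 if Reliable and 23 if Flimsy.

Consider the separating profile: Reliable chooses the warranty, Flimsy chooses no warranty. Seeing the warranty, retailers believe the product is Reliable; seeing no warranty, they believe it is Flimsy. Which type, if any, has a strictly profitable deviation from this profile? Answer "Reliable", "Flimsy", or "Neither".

The warranty pays 30; no warranty pays 23.
Reliable: assigned the warranty, nets 30 − 15 = 15; deviating to no warranty nets 23.
Flimsy: assigned no warranty, nets 23; deviating to the warranty nets 30 − 21 = 9.
The Reliable type gains 8 by deviating.

Reliable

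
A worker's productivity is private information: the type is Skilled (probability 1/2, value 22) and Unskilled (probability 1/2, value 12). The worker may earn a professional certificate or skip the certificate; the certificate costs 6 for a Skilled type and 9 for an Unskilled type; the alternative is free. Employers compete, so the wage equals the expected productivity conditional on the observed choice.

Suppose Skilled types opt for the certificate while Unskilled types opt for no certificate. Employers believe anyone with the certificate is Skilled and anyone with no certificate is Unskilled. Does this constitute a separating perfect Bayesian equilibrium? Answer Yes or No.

No

Under these beliefs, the certificate earns wage 22 and no certificate earns wage 12.
Skilled: the certificate nets 22 − 6 = 16; no certificate nets 12. Skilled prefers the certificate.
Unskilled: the certificate nets 22 − 9 = 13; no certificate nets 12. Unskilled would deviate to the certificate.
Unskilled has a profitable deviation, so the profile is not an equilibrium.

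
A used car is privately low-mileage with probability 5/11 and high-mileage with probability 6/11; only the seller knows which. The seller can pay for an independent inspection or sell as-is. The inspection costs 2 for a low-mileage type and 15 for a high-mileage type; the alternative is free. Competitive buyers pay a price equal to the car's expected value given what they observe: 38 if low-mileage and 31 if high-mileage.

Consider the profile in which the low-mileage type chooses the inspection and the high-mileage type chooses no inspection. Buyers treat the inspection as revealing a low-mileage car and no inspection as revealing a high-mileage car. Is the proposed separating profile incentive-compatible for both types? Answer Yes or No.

Yes

Under these beliefs, the inspection earns price 38 and no inspection earns price 31.
low-mileage: the inspection nets 38 − 2 = 36; no inspection nets 31. low-mileage prefers the inspection.
high-mileage: the inspection nets 38 − 15 = 23; no inspection nets 31. high-mileage prefers no inspection.
Neither type deviates, so the separating profile is an equilibrium.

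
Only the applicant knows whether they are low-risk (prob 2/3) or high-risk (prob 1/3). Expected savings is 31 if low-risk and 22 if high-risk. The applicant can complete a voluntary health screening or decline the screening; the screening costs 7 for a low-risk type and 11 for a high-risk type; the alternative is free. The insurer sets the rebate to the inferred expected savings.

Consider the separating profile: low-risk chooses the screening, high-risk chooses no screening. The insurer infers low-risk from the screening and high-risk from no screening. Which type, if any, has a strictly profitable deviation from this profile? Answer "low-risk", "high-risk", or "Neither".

Neither

The screening pays 31; no screening pays 22.
low-risk: assigned the screening, nets 31 − 7 = 24; deviating to no screening nets 22.
high-risk: assigned no screening, nets 22; deviating to the screening nets 31 − 11 = 20.
Both types strictly prefer their assigned action; no profitable deviation.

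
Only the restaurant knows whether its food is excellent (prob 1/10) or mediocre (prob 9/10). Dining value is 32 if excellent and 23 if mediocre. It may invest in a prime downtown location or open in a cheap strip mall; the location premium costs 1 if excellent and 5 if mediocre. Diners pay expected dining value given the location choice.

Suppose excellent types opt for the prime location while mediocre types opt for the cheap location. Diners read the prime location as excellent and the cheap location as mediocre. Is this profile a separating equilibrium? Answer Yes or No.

Under these beliefs, the prime location earns price premium 32 and the cheap location earns price premium 23.
excellent: the prime location nets 32 − 1 = 31; the cheap location nets 23. excellent prefers the prime location.
mediocre: the prime location nets 32 − 5 = 27; the cheap location nets 23. mediocre would deviate to the prime location.
mediocre has a profitable deviation, so the profile is not an equilibrium.

No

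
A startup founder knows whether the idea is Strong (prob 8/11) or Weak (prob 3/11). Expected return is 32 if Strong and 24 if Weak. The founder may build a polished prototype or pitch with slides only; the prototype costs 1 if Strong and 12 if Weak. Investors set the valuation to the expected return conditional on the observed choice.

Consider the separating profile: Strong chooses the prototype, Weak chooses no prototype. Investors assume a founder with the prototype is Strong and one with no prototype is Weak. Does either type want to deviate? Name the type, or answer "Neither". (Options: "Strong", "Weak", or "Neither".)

The prototype pays 32; no prototype pays 24.
Strong: assigned the prototype, nets 32 − 1 = 31; deviating to no prototype nets 24.
Weak: assigned no prototype, nets 24; deviating to the prototype nets 32 − 12 = 20.
Both types strictly prefer their assigned action; no profitable deviation.

Neither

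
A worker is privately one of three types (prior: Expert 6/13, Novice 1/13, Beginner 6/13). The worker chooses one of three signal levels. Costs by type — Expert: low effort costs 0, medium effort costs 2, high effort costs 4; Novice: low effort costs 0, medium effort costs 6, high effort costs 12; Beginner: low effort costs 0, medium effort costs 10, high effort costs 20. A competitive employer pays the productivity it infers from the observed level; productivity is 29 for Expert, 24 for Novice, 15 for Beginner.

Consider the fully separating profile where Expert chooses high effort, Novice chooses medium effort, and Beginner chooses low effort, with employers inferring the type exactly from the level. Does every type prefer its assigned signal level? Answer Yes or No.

Yes

Separating wages: high effort → 29, medium effort → 24, low effort → 15.
Expert (assigned high effort): low effort: 15 − 0 = 15; medium effort: 24 − 2 = 22; high effort: 29 − 4 = 25. Expert stays.
Novice (assigned medium effort): low effort: 15 − 0 = 15; medium effort: 24 − 6 = 18; high effort: 29 − 12 = 17. Novice stays.
Beginner (assigned low effort): low effort: 15 − 0 = 15; medium effort: 24 − 10 = 14; high effort: 29 − 20 = 9. Beginner stays.
Every type prefers its assigned level; separation holds.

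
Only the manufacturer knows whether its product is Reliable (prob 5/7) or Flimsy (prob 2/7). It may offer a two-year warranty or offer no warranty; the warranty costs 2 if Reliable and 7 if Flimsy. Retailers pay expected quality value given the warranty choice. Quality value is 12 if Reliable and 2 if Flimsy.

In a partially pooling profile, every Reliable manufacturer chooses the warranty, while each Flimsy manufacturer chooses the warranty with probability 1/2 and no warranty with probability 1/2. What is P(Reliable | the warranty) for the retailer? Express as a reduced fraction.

5/6

P(the warranty) = (5/7)·1 + (2/7)·(1/2) = 6/7.
By Bayes' rule, P(Reliable | the warranty) = (5/7) / (6/7) = 5/6.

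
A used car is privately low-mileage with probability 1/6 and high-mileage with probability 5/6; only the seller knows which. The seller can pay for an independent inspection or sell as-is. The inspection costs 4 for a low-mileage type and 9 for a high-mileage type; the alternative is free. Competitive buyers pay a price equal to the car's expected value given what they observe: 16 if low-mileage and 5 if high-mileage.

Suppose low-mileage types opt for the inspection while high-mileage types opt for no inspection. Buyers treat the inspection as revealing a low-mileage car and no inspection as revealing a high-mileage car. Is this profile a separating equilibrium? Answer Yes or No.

Under these beliefs, the inspection earns price 16 and no inspection earns price 5.
low-mileage: the inspection nets 16 − 4 = 12; no inspection nets 5. low-mileage prefers the inspection.
high-mileage: the inspection nets 16 − 9 = 7; no inspection nets 5. high-mileage would deviate to the inspection.
high-mileage has a profitable deviation, so the profile is not an equilibrium.

No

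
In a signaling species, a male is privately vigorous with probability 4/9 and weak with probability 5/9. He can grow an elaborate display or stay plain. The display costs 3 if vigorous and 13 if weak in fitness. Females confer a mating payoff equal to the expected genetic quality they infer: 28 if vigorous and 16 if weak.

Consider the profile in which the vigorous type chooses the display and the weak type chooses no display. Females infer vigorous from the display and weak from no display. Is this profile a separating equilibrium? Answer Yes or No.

Under these beliefs, the display earns mating payoff 28 and no display earns mating payoff 16.
vigorous: the display nets 28 − 3 = 25; no display nets 16. vigorous prefers the display.
weak: the display nets 28 − 13 = 15; no display nets 16. weak prefers no display.
Neither type deviates, so the separating profile is an equilibrium.

Yes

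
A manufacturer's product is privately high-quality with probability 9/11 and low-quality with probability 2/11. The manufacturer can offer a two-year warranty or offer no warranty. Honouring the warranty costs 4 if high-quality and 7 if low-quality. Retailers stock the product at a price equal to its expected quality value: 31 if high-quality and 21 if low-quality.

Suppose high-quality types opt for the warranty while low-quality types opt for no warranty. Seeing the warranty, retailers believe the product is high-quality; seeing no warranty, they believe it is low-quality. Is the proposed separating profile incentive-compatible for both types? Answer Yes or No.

Under these beliefs, the warranty earns price 31 and no warranty earns price 21.
high-quality: the warranty nets 31 − 4 = 27; no warranty nets 21. high-quality prefers the warranty.
low-quality: the warranty nets 31 − 7 = 24; no warranty nets 21. low-quality would deviate to the warranty.
low-quality has a profitable deviation, so the profile is not an equilibrium.

No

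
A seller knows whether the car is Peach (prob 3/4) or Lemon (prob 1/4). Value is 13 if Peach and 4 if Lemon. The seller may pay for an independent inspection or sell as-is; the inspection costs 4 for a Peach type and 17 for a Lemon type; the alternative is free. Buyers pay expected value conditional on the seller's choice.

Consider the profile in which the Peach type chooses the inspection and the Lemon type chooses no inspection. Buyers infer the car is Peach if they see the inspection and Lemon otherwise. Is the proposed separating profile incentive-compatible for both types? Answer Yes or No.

Under these beliefs, the inspection earns price 13 and no inspection earns price 4.
Peach: the inspection nets 13 − 4 = 9; no inspection nets 4. Peach prefers the inspection.
Lemon: the inspection nets 13 − 17 = -4; no inspection nets 4. Lemon prefers no inspection.
Neither type deviates, so the separating profile is an equilibrium.

Yes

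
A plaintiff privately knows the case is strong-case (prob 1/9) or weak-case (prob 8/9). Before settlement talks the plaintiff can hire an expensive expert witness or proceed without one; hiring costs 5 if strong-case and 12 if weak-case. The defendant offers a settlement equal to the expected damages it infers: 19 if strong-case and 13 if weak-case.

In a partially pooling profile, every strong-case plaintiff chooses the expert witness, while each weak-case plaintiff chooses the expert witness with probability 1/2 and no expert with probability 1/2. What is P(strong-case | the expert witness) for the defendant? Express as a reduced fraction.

1/5

P(the expert witness) = (1/9)·1 + (8/9)·(1/2) = 5/9.
By Bayes' rule, P(strong-case | the expert witness) = (1/9) / (5/9) = 1/5.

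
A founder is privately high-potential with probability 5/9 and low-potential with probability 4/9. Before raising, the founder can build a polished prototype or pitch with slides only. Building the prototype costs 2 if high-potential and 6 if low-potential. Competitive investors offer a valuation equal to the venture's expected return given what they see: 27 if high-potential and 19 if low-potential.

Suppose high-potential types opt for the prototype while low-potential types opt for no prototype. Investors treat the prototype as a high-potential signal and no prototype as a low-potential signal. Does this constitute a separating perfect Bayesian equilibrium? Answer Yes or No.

No

Under these beliefs, the prototype earns valuation 27 and no prototype earns valuation 19.
high-potential: the prototype nets 27 − 2 = 25; no prototype nets 19. high-potential prefers the prototype.
low-potential: the prototype nets 27 − 6 = 21; no prototype nets 19. low-potential would deviate to the prototype.
low-potential has a profitable deviation, so the profile is not an equilibrium.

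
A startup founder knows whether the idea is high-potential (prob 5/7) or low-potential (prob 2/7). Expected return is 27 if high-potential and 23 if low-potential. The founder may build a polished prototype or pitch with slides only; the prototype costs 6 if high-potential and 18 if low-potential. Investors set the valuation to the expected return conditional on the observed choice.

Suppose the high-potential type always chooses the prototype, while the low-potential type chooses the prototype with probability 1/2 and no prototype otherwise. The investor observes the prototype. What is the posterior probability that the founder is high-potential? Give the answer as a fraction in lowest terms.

P(the prototype) = (5/7)·1 + (2/7)·(1/2) = 6/7.
By Bayes' rule, P(high-potential | the prototype) = (5/7) / (6/7) = 5/6.

5/6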